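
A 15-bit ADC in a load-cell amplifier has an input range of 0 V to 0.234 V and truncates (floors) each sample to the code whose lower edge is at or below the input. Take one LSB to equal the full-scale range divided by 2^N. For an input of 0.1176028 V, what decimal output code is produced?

16468

Full-scale range = 0.234 V. LSB = 0.234 V / 2^15 ≈ 7.141 µV.
V_in − V_min = 0.1176028 − (0) = 0.1176028 V.
Divide by LSB: 0.1176028 × 32768/0.234 = 16468.4126.
Truncating gives code 16468.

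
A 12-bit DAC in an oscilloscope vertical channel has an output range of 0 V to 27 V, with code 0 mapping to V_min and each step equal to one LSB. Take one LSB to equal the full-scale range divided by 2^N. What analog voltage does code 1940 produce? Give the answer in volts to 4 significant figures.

V_FS = 27 V. LSB = 27 V / 2^12.
V_out = V_min + code × LSB = 0 V + 1940 × 27 V / 4096
      = 0 + 12.7881 = 12.7881 V.

12.79 V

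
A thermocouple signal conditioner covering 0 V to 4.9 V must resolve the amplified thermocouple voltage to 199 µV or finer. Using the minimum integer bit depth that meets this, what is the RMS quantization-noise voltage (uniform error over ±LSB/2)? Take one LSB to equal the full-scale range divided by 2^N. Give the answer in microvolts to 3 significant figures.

43.2 µV

Range is 4.9 V.
Levels needed ≥ 4.9/199 µV = 24620. 2^15 = 32768 suffices, so N_min = 15.
LSB = 4.9 V ÷ 2^15 = 4.9/32768 V = 149.54 µV.
σ_q = LSB/√12 = 149.54 µV/3.4641 = 43.2 µV.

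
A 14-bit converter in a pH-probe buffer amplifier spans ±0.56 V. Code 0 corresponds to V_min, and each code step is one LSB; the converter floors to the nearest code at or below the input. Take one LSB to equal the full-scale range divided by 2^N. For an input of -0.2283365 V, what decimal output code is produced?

4851

The full-scale span is 0.56 − (-0.56) = 1.12 V. LSB = 1.12 V / 2^14 ≈ 68.36 µV.
V_in − V_min = -0.2283365 − (-0.56) = 0.3316635 V.
Divide by LSB: 0.3316635 × 16384/1.12 = 4851.7632.
Truncating gives code 4851.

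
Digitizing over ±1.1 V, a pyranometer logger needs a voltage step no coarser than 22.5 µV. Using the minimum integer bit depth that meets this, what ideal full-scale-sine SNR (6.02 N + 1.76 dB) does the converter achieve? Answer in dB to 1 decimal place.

Range = 1.1 − (-1.1) = 2.2 V.
2.2 V / 22.5 µV = 97780. Since 2^16 = 65536 and 2^17 = 131072, N = 17.
SNR = 6.02 × 17 + 1.76 = 104.10 dB.

104.1 dB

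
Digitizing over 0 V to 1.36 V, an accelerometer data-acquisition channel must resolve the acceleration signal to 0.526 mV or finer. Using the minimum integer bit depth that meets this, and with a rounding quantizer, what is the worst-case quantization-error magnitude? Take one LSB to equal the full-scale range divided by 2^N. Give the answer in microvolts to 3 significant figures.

Full-scale range = 1.36 V.
Required number of levels: 1.36/0.526 mV = 2585.6; smallest N with 2^N ≥ that is 12.
Step size = 1.36/4096 V = 332.03 µV.
|e|_max = LSB/2 = 166 µV.

166 µV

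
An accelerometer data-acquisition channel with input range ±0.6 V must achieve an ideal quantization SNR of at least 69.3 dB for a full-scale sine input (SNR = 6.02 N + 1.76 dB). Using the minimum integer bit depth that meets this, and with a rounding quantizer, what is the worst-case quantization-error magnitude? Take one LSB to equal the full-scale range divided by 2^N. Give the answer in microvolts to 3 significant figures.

Span: 0.6 V − (-0.6 V) = 1.2 V.
6.02 N + 1.76 ≥ 69.3 gives N ≥ 11.219, so the minimum integer is 12.
LSB = 1.2 V ÷ 2^12 = 1.2/4096 V = 292.97 µV.
Max error for round-to-nearest is LSB/2 = 146 µV.

146 µV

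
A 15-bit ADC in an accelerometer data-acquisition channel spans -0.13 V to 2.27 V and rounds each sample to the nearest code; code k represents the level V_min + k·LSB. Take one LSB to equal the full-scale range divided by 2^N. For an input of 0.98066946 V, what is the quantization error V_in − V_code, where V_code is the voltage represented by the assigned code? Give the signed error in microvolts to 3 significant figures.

+24.9 µV

Span: 2.27 V − (-0.13 V) = 2.4 V. LSB = 2.4 V / 2^15 ≈ 73.24 µV.
(V_in − V_min)/LSB = (0.98066946 − (-0.13)) × 32768/2.4 = 15164.3404 → nearest code k = 15164.
Reconstructed level: -0.13 + 15164 × 2.4/32768 V = 0.98064453125 V.
V_in − V_code = 0.98066946 − (0.98064453125) = +24.9 µV.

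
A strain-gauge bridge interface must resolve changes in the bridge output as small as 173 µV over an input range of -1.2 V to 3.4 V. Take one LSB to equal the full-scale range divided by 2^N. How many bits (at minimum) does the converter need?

Span: 3.4 V − (-1.2 V) = 4.6 V.
Required number of levels: 4.6/173 µV = 26590; smallest N with 2^N ≥ that is 15.

15 bits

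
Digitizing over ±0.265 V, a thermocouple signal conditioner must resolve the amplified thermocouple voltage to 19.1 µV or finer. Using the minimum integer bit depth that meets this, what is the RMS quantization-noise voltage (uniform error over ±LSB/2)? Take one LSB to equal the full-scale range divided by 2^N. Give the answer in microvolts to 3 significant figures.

4.67 µV

The full-scale span is 0.265 − (-0.265) = 0.53 V.
Need 2^N ≥ 0.53 V / 19.1 µV = 27750 → N_min = 15.
One LSB is 0.53 V / 32768 = 16.174 µV.
V_rms = LSB/√12 = 4.67 µV.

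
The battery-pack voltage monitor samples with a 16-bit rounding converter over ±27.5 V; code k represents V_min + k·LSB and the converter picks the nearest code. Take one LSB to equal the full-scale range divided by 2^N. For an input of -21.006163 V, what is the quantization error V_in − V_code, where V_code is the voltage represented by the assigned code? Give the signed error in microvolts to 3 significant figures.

−151 µV

Full-scale range = 27.5 V − (-27.5 V) = 55 V. LSB = 55 V / 2^16 ≈ 0.8392 mV.
(-21.006163 − (-27.5)) / LSB = 6.493837 × 65536/55 = 7737.8200. Nearest integer: k = 7738.
V_code = -27.5 + (7738/65536) × 55 = -21.006011963 V.
Error = V_in − V_code = -21.006163 − (-21.006011963) = −151 µV.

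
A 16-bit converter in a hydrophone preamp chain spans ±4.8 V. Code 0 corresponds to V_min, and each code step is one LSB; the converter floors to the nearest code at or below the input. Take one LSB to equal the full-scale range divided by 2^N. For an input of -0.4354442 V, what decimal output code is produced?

29795

Range = 4.8 − (-4.8) = 9.6 V. LSB = 9.6 V / 2^16 ≈ 146.5 µV.
(V_in − V_min) × 2^16/range = (-0.4354442 − (-4.8)) × 65536/9.6 = 29795.368.
Floor → code = 29795.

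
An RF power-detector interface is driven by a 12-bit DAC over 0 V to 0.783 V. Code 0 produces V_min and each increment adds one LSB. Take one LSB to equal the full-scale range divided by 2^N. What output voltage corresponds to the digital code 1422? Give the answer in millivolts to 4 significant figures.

271.8 mV

Span = 0.783 V. LSB = 0.783 V / 2^12.
Output = V_min + (1422/4096) × range = 0 + 0.347168 × 0.783 V
      = 0 + 0.271833 = 0.271833 V.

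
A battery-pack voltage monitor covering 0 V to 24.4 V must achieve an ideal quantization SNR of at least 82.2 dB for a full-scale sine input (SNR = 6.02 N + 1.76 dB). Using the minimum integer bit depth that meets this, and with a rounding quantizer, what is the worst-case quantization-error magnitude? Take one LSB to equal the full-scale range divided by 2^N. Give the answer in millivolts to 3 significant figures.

0.745 mV

Span = 24.4 V.
Required N = ⌈(82.2 − 1.76)/6.02⌉ = ⌈13.362⌉ = 14.
Step size = 24.4/16384 V = 1.4893 mV.
Half an LSB is 0.745 mV.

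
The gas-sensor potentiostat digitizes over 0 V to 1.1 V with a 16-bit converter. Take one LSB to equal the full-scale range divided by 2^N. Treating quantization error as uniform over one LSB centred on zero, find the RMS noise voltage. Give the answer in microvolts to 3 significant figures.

Full-scale range = 1.1 V.
LSB = 1.1 V ÷ 2^16 = 1.1/65536 V = 16.785 µV.
For a uniform distribution on [−LSB/2, +LSB/2], V_rms = LSB/√12 = 16.785 µV/3.4641 = 4.85 µV.

4.85 µV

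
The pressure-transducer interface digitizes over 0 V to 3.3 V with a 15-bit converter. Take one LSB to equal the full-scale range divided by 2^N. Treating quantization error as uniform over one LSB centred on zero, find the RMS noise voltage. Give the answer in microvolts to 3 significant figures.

Full-scale range = 3.3 V.
One LSB is 3.3 V / 32768 = 100.71 µV.
RMS of a uniform error over width LSB is LSB/√12 = 29.1 µV.

29.1 µV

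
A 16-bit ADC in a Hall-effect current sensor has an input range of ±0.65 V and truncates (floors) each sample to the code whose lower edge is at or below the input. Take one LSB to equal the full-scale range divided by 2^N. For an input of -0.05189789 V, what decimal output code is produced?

30151

The full-scale span is 0.65 − (-0.65) = 1.3 V. LSB = 1.3 V / 2^16 ≈ 19.84 µV.
(V_in − V_min) × 2^16/range = (-0.05189789 − (-0.65)) × 65536/1.3 = 30151.708.
Floor → code = 30151.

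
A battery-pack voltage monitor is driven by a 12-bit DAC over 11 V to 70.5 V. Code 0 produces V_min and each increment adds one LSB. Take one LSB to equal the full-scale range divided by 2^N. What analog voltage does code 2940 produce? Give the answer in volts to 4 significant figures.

53.71 V

Span: 70.5 V − (11 V) = 59.5 V. LSB = 59.5 V / 2^12.
V_out = V_min + code × LSB = 11 V + 2940 × 59.5 V / 4096
      = 11 V + 42.7075 V = 53.7075 V.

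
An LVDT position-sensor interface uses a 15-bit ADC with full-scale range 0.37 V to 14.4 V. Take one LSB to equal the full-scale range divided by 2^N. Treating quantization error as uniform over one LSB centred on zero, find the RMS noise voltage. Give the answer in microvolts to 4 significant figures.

Range = 14.4 − (0.37) = 14.03 V.
One LSB is 14.03 V / 32768 = 428.162 µV.
RMS of a uniform error over width LSB is LSB/√12 = 123.6 µV.

123.6 µV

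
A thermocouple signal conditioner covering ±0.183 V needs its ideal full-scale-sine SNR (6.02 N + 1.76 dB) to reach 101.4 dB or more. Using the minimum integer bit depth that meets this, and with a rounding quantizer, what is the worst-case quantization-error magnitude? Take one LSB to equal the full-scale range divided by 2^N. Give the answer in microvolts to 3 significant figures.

Span: 0.183 V − (-0.183 V) = 0.366 V.
Solving 6.02 N ≥ 101.4 − 1.76: N ≥ 16.551. Round up → N = 17.
One LSB is 0.366 V / 131072 = 2.7924 µV.
Half an LSB is 1.40 µV.

1.40 µV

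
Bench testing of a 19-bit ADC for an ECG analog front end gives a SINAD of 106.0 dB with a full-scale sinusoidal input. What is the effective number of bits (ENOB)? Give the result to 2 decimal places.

17.32 bits

(106.0 − 1.76) / 6.02 = 104.24/6.02 = 17.3156 effective bits.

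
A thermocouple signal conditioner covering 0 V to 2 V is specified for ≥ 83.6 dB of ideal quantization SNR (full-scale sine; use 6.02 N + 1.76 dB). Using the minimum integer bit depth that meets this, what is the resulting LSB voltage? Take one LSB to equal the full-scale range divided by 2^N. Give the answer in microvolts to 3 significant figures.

V_FS = 2 V.
Solving 6.02 N ≥ 83.6 − 1.76: N ≥ 13.595. Round up → N = 14.
LSB = 2 V / 2^14 = 122 µV.

122 µV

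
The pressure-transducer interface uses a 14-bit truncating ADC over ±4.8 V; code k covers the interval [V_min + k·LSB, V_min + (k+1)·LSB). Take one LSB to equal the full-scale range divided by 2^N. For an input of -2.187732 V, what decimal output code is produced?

4458

Span: 4.8 V − (-4.8 V) = 9.6 V. LSB = 9.6 V / 2^14 ≈ 0.5859 mV.
(V_in − V_min) × 2^14/range = (-2.187732 − (-4.8)) × 16384/9.6 = 4458.271.
Floor → code = 4458.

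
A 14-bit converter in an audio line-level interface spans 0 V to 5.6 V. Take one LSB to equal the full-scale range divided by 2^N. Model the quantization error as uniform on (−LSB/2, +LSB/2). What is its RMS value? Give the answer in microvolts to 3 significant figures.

Full-scale range = 5.6 V.
Step size = 5.6/16384 V = 341.80 µV.
V_rms = LSB/√12 = 341.80 µV / √12 = 98.7 µV.

98.7 µV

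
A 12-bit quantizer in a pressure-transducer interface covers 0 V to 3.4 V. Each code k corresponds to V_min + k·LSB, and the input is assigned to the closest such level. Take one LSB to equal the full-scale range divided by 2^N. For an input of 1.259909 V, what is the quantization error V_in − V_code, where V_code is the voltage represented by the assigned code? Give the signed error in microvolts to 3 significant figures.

−150 µV

Span = 3.4 V. LSB = 3.4 V / 2^12 ≈ 0.8301 mV.
Position in LSBs: (1.259909 − (0)) × 4096/3.4 = 1517.8198; rounding gives k = 1518.
Reconstructed level: 0 + 1518 × 3.4/4096 V = 1.260058594 V.
e = 1.259909 − (1.260058594) = −150 µV.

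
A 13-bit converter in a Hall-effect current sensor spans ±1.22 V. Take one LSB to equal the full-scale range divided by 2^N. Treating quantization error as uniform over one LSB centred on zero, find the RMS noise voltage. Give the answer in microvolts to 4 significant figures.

Span: 1.22 V − (-1.22 V) = 2.44 V.
LSB = 2.44 V ÷ 2^13 = 2.44/8192 V = 297.852 µV.
V_rms = LSB/√12 = 297.852 µV / √12 = 85.98 µV.

85.98 µV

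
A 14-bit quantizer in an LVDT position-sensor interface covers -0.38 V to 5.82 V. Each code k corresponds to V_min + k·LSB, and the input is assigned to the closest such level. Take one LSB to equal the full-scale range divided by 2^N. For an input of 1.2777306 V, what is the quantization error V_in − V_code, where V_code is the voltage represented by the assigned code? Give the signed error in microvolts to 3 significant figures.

−119 µV

Span: 5.82 V − (-0.38 V) = 6.2 V. LSB = 6.2 V / 2^14 ≈ 378.4 µV.
(1.2777306 − (-0.38)) / LSB = 1.6577306 × 16384/6.2 = 4380.6868. Nearest integer: k = 4381.
Reconstructed level: -0.38 + 4381 × 6.2/16384 V = 1.2778491211 V.
Error = V_in − V_code = 1.2777306 − (1.2778491211) = −119 µV.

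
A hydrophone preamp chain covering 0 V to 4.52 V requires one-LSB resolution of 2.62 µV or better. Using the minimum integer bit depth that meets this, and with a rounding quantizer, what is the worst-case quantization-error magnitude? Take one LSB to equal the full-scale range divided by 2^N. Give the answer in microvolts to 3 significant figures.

1.08 µV

Span = 4.52 V.
Required number of levels: 4.52/2.62 µV = 1.7252e6; smallest N with 2^N ≥ that is 21.
LSB = 4.52 V / 2^21 = 2.1553 µV.
|e|_max = LSB/2 = 1.08 µV.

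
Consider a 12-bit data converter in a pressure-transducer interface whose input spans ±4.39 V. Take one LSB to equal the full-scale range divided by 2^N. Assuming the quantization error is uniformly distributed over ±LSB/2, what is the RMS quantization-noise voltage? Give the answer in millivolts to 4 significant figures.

Full-scale range = 4.39 V − (-4.39 V) = 8.78 V.
One LSB is 8.78 V / 4096 = 2.14355 mV.
V_rms = LSB/√12 = 2.14355 mV / √12 = 0.6188 mV.

0.6188 mV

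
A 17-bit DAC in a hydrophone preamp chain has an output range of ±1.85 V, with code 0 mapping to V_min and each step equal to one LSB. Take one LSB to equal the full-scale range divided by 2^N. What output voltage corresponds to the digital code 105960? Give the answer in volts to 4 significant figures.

Full-scale range = 1.85 V − (-1.85 V) = 3.7 V. LSB = 3.7 V / 2^17.
V_out = -1.85 + 105960 × (3.7/131072) V
      = -1.85 + 2.99112 = 1.14112 V.

1.141 V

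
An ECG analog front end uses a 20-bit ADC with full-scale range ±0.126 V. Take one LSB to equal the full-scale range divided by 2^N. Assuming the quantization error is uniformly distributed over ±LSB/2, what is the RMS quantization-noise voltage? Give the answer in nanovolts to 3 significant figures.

Range = 0.126 − (-0.126) = 0.252 V.
LSB = 0.252 V ÷ 2^20 = 0.252/1048576 V = 240.33 nV.
For a uniform distribution on [−LSB/2, +LSB/2], V_rms = LSB/√12 = 240.33 nV/3.4641 = 69.4 nV.

69.4 nV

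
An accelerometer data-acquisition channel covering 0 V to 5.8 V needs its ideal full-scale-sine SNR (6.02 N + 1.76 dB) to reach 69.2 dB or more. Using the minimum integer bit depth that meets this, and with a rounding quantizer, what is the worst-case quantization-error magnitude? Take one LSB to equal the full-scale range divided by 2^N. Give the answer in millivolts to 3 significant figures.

0.708 mV

V_FS = 5.8 V.
6.02 N + 1.76 ≥ 69.2 gives N ≥ 11.203, so the minimum integer is 12.
LSB = 5.8 V ÷ 2^12 = 5.8/4096 V = 1.4160 mV.
Half an LSB is 0.708 mV.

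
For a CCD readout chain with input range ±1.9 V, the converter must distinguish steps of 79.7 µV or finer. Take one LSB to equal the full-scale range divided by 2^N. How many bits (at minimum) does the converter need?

16 bits

Span: 1.9 V − (-1.9 V) = 3.8 V.
Need 2^N ≥ 3.8 V / 79.7 µV = 47680 → N_min = 16.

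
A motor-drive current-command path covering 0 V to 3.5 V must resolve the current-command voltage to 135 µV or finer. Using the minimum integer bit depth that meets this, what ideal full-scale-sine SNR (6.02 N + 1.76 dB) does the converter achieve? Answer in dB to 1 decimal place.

92.1 dB

V_FS = 3.5 V.
3.5 V / 135 µV = 25930. Since 2^14 = 16384 and 2^15 = 32768, N = 15.
6.02(15) + 1.76 = 92.06 dB.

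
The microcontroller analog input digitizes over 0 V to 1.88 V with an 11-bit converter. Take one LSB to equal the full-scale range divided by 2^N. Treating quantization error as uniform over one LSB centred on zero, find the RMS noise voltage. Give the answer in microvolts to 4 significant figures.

265.0 µV

Range is 1.88 V.
One LSB is 1.88 V / 2048 = 0.917969 mV.
For a uniform distribution on [−LSB/2, +LSB/2], V_rms = LSB/√12 = 0.917969 mV/3.4641 = 265.0 µV.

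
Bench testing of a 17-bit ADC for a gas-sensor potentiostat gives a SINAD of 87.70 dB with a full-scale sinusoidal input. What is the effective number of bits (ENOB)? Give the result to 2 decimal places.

ENOB = (SINAD − 1.76) / 6.02 = (87.70 − 1.76) / 6.02 = 85.94 / 6.02 = 14.2757.

14.28 bits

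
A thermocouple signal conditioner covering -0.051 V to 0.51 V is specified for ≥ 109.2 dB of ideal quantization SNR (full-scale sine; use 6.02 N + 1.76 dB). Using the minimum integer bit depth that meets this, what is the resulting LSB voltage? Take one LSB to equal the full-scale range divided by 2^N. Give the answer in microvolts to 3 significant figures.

The full-scale span is 0.51 − (-0.051) = 0.561 V.
6.02 N + 1.76 ≥ 109.2 gives N ≥ 17.847, so the minimum integer is 18.
One LSB is 0.561 V / 262144 = 2.14 µV.

2.14 µV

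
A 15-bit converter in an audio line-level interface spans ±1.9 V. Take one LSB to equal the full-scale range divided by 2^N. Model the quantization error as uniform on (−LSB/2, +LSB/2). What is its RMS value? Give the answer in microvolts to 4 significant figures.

Span: 1.9 V − (-1.9 V) = 3.8 V.
One LSB is 3.8 V / 32768 = 115.967 µV.
RMS of a uniform error over width LSB is LSB/√12 = 33.48 µV.

33.48 µV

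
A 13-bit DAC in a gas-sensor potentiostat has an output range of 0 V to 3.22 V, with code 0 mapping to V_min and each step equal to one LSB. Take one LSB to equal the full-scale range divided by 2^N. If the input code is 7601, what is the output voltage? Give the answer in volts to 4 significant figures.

2.988 V

Range is 3.22 V. LSB = 3.22 V / 2^13.
Output = V_min + (7601/8192) × range = 0 + 0.927856 × 3.22 V
      = 0 + 2.98770 = 2.98770 V.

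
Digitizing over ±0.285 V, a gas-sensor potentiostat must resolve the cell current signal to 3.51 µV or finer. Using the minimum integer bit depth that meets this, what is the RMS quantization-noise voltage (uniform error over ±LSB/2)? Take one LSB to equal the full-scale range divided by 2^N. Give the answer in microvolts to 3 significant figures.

0.628 µV

Full-scale range = 0.285 V − (-0.285 V) = 0.57 V.
Levels needed ≥ 0.57/3.51 µV = 162400. 2^18 = 262144 suffices, so N_min = 18.
One LSB is 0.57 V / 262144 = 2.1744 µV.
σ_q = LSB/√12 = 2.1744 µV/3.4641 = 0.628 µV.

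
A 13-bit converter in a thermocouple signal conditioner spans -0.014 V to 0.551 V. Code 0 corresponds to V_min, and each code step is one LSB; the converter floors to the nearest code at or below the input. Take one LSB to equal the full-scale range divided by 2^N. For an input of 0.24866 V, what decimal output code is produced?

3808

Span: 0.551 V − (-0.014 V) = 0.565 V. LSB = 0.565 V / 2^13 ≈ 68.97 µV.
V_in − V_min = 0.24866 − (-0.014) = 0.26266 V.
Divide by LSB: 0.26266 × 8192/0.565 = 3808.3376.
Truncating gives code 3808.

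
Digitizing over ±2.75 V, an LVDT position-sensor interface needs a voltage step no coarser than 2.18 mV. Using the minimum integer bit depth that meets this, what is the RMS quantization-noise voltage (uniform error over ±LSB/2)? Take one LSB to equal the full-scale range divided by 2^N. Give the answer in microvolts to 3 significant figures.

The full-scale span is 2.75 − (-2.75) = 5.5 V.
5.5 V / 2.18 mV = 2523. Since 2^11 = 2048 and 2^12 = 4096, N = 12.
LSB = 5.5 V / 2^12 = 1.3428 mV.
V_rms = LSB/√12 = 388 µV.

388 µV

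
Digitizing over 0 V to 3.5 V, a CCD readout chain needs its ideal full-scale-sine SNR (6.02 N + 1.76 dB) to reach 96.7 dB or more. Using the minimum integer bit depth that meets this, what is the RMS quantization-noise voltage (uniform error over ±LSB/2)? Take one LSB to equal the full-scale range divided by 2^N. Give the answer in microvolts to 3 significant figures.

Range is 3.5 V.
6.02 N + 1.76 ≥ 96.7 gives N ≥ 15.771, so the minimum integer is 16.
LSB = 3.5 V / 2^16 = 53.406 µV.
σ_q = LSB/√12 = 53.406 µV/3.4641 = 15.4 µV.

15.4 µV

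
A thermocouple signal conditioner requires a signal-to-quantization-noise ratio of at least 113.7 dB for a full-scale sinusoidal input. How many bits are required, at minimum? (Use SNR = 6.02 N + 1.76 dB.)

6.02 N + 1.76 ≥ 113.7 gives N ≥ 18.595, so the minimum integer is 19.

19 bits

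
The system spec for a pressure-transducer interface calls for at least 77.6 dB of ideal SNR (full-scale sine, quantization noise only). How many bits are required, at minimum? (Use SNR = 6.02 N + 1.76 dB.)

13 bits

Solving 6.02 N ≥ 77.6 − 1.76: N ≥ 12.598. Round up → N = 13.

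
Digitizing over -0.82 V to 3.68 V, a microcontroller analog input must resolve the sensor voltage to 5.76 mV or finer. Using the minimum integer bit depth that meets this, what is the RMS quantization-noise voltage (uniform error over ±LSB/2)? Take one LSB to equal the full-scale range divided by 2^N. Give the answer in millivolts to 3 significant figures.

Range = 3.68 − (-0.82) = 4.5 V.
4.5 V / 5.76 mV = 781.3. Since 2^9 = 512 and 2^10 = 1024, N = 10.
One LSB is 4.5 V / 1024 = 4.3945 mV.
σ_q = LSB/√12 = 4.3945 mV/3.4641 = 1.27 mV.

1.27 mV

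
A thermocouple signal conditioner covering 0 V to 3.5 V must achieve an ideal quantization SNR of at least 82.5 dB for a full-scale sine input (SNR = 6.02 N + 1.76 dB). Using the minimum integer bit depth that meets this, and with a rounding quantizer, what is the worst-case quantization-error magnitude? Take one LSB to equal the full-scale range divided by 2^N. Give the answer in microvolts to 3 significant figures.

Full-scale range = 3.5 V.
Required N = ⌈(82.5 − 1.76)/6.02⌉ = ⌈13.412⌉ = 14.
Step size = 3.5/16384 V = 213.62 µV.
Max error for round-to-nearest is LSB/2 = 107 µV.

107 µV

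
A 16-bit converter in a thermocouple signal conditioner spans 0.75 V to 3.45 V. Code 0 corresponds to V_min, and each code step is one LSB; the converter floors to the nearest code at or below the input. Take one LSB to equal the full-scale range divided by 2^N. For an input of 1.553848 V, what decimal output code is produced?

19511

The full-scale span is 3.45 − (0.75) = 2.7 V. LSB = 2.7 V / 2^16 ≈ 41.20 µV.
code = ⌊(V_in − V_min)/LSB⌋ = ⌊(V_in − V_min) × 2^16 / range⌋
     = ⌊(1.553848 − (0.75)) × 65536 / 2.7⌋ = ⌊0.803848 × 65536/2.7⌋
     = ⌊19511.475⌋ = 19511.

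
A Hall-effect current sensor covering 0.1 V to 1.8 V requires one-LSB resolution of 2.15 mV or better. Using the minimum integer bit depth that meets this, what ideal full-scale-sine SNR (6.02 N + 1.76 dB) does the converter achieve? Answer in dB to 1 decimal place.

62.0 dB

Full-scale range = 1.8 V − (0.1 V) = 1.7 V.
1.7 V / 2.15 mV = 790.7. Since 2^9 = 512 and 2^10 = 1024, N = 10.
Ideal SNR at N = 10: 6.02·10 + 1.76 = 62.0 dB.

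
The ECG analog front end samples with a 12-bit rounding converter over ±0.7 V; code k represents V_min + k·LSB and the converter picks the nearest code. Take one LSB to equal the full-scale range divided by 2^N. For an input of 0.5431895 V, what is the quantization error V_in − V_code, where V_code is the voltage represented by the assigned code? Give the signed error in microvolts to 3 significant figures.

The full-scale span is 0.7 − (-0.7) = 1.4 V. LSB = 1.4 V / 2^12 ≈ 341.8 µV.
(0.5431895 − (-0.7)) / LSB = 1.2431895 × 4096/1.4 = 3637.2173. Nearest integer: k = 3637.
Reconstructed level: -0.7 + 3637 × 1.4/4096 V = 0.5431152344 V.
V_in − V_code = 0.5431895 − (0.5431152344) = +74.3 µV.

+74.3 µV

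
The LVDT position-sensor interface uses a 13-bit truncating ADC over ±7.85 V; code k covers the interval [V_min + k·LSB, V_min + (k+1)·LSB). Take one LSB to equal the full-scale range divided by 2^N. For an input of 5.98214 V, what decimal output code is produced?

7217

Full-scale range = 7.85 V − (-7.85 V) = 15.7 V. LSB = 15.7 V / 2^13 ≈ 1.917 mV.
V_in − V_min = 5.98214 − (-7.85) = 13.83214 V.
Divide by LSB: 13.83214 × 8192/15.7 = 7217.3816.
Truncating gives code 7217.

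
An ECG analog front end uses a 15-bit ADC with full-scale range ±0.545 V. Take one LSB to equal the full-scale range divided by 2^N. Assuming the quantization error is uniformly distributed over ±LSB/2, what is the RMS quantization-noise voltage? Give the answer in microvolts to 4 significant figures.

9.603 µV

Span: 0.545 V − (-0.545 V) = 1.09 V.
LSB = 1.09 V ÷ 2^15 = 1.09/32768 V = 33.2642 µV.
σ_q = LSB/√12 = 33.2642 µV/3.4641 = 9.603 µV.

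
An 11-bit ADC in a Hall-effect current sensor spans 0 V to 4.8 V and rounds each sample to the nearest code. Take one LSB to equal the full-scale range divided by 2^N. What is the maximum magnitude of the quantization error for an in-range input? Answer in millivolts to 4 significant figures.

1.172 mV

Span = 4.8 V.
Step size = 4.8/2048 V = 2.34375 mV.
Worst-case error for round-to-nearest is half an LSB: 1.172 mV.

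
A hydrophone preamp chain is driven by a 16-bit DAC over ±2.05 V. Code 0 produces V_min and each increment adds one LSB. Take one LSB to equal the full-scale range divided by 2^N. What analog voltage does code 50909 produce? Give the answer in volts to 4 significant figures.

1.135 V

Full-scale range = 2.05 V − (-2.05 V) = 4.1 V. LSB = 4.1 V / 2^16.
V_out = V_min + code × LSB = -2.05 V + 50909 × 4.1 V / 65536
      = -2.05 + 3.18492 = 1.13492 V.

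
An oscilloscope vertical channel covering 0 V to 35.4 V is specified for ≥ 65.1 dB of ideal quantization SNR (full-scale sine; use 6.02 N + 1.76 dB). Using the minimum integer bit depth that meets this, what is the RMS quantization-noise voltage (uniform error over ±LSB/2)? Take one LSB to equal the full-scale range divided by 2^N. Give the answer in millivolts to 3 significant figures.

Full-scale range = 35.4 V.
Required N = ⌈(65.1 − 1.76)/6.02⌉ = ⌈10.522⌉ = 11.
Step size = 35.4/2048 V = 17.285 mV.
V_rms = LSB/√12 = 4.99 mV.

4.99 mV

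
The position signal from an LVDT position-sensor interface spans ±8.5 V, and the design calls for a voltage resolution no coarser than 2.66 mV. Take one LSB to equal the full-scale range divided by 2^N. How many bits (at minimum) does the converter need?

13 bits

The full-scale span is 8.5 − (-8.5) = 17 V.
Required number of levels: 17/2.66 mV = 6391.0; smallest N with 2^N ≥ that is 13.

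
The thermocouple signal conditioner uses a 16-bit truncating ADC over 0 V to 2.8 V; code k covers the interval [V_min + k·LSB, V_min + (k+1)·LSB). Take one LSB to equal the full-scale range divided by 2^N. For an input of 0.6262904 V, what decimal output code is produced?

14658

Range is 2.8 V. LSB = 2.8 V / 2^16 ≈ 42.72 µV.
(V_in − V_min) × 2^16/range = (0.6262904 − (0)) × 65536/2.8 = 14658.774.
Floor → code = 14658.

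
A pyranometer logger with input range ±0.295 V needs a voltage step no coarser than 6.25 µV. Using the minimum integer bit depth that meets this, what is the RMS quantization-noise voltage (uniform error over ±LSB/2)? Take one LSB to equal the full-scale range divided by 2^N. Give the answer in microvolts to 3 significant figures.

Full-scale range = 0.295 V − (-0.295 V) = 0.59 V.
0.59 V / 6.25 µV = 94400. Since 2^16 = 65536 and 2^17 = 131072, N = 17.
LSB = 0.59 V ÷ 2^17 = 0.59/131072 V = 4.5013 µV.
V_rms = LSB/√12 = 1.30 µV.

1.30 µV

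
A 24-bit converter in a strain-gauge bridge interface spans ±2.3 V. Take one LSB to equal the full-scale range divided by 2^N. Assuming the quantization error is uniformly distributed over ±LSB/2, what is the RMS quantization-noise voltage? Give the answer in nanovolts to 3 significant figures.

The full-scale span is 2.3 − (-2.3) = 4.6 V.
One LSB is 4.6 V / 16777216 = 274.18 nV.
For a uniform distribution on [−LSB/2, +LSB/2], V_rms = LSB/√12 = 274.18 nV/3.4641 = 79.1 nV.

79.1 nV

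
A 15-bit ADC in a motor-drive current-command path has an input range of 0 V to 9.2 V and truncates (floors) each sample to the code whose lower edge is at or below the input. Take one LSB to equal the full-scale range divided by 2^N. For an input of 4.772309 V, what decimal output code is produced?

Range is 9.2 V. LSB = 9.2 V / 2^15 ≈ 280.8 µV.
(V_in − V_min) × 2^15/range = (4.772309 − (0)) × 32768/9.2 = 16997.720.
Floor → code = 16997.

16997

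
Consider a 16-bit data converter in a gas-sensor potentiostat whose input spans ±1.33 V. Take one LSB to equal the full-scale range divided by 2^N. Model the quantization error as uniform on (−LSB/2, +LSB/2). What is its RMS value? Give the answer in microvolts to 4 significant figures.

11.72 µV

Full-scale range = 1.33 V − (-1.33 V) = 2.66 V.
LSB = 2.66 V ÷ 2^16 = 2.66/65536 V = 40.5884 µV.
RMS of a uniform error over width LSB is LSB/√12 = 11.72 µV.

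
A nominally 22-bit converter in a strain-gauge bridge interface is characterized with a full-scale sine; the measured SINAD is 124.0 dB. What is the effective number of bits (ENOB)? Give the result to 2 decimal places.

20.31 bits

(124.0 − 1.76) / 6.02 = 122.24/6.02 = 20.3056 effective bits.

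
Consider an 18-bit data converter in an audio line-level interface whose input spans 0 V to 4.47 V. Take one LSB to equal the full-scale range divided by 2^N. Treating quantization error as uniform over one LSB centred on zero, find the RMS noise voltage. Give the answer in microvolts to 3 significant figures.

Full-scale range = 4.47 V.
LSB = 4.47 V ÷ 2^18 = 4.47/262144 V = 17.052 µV.
For a uniform distribution on [−LSB/2, +LSB/2], V_rms = LSB/√12 = 17.052 µV/3.4641 = 4.92 µV.

4.92 µV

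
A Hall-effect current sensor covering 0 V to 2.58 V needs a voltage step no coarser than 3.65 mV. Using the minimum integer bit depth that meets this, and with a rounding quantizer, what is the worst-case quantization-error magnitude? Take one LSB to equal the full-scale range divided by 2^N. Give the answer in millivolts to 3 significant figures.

1.26 mV

Span = 2.58 V.
Required number of levels: 2.58/3.65 mV = 706.85; smallest N with 2^N ≥ that is 10.
Step size = 2.58/1024 V = 2.5195 mV.
|e|_max = LSB/2 = 1.26 mV.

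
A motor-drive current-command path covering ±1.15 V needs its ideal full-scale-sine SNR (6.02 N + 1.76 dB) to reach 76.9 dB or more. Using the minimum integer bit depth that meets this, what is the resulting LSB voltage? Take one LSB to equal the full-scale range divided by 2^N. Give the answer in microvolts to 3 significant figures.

281 µV

The full-scale span is 1.15 − (-1.15) = 2.3 V.
N ≥ (76.9 − 1.76)/6.02 = 12.482 → N_min = 13.
One LSB is 2.3 V / 8192 = 281 µV.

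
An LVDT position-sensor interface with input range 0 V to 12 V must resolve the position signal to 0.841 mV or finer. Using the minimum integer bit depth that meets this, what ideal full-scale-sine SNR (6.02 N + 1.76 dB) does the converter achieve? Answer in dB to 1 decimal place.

Span = 12 V.
Levels needed ≥ 12/0.841 mV = 14270. 2^14 = 16384 suffices, so N_min = 14.
6.02(14) + 1.76 = 86.04 dB.

86.0 dB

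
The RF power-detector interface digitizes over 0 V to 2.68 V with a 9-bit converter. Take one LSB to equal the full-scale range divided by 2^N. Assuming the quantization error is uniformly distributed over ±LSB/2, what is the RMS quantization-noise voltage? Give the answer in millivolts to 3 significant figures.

1.51 mV

Span = 2.68 V.
One LSB is 2.68 V / 512 = 5.2344 mV.
For a uniform distribution on [−LSB/2, +LSB/2], V_rms = LSB/√12 = 5.2344 mV/3.4641 = 1.51 mV.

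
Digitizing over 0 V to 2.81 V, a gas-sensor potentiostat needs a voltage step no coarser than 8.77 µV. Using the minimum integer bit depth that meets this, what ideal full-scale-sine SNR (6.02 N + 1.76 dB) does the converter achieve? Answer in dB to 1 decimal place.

116.1 dB

Range is 2.81 V.
2.81 V / 8.77 µV = 320400. Since 2^18 = 262144 and 2^19 = 524288, N = 19.
SNR = 6.02 × 19 + 1.76 = 116.14 dB.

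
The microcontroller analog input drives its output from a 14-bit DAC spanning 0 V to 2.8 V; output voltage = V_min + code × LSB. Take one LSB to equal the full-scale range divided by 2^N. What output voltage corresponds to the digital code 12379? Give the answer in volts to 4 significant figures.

Span = 2.8 V. LSB = 2.8 V / 2^14.
V_out = 0 + 12379 × (2.8/16384) V
      = 0 + 2.11555 = 2.11555 V.

2.116 V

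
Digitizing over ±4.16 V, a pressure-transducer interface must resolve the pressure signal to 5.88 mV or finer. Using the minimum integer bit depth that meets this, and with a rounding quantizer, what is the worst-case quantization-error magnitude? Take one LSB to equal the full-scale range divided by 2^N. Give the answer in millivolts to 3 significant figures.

2.03 mV

Range = 4.16 − (-4.16) = 8.32 V.
Required number of levels: 8.32/5.88 mV = 1415.0; smallest N with 2^N ≥ that is 11.
LSB = 8.32 V ÷ 2^11 = 8.32/2048 V = 4.0625 mV.
Max error for round-to-nearest is LSB/2 = 2.03 mV.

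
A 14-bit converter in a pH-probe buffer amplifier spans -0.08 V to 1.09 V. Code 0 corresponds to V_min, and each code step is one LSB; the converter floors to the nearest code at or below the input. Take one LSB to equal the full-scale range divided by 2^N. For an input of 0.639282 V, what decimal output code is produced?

10072

The full-scale span is 1.09 − (-0.08) = 1.17 V. LSB = 1.17 V / 2^14 ≈ 71.41 µV.
(V_in − V_min) × 2^14/range = (0.639282 − (-0.08)) × 16384/1.17 = 10072.407.
Floor → code = 10072.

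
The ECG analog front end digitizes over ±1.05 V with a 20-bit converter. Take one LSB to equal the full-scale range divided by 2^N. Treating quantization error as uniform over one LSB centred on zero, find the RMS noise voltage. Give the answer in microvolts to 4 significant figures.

0.5781 µV

Span: 1.05 V − (-1.05 V) = 2.1 V.
LSB = 2.1 V ÷ 2^20 = 2.1/1048576 V = 2.00272 µV.
V_rms = LSB/√12 = 2.00272 µV / √12 = 0.5781 µV.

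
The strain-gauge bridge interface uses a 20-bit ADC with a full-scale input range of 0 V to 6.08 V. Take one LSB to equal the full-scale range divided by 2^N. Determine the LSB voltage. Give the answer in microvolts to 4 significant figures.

Span = 6.08 V.
There are 2^20 = 1048576 steps.
LSB = 6.08 V / 2^20 = 5.798 µV.

5.798 µV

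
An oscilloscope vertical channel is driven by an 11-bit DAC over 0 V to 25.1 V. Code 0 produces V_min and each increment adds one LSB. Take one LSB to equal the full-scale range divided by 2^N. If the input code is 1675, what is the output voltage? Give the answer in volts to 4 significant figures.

V_FS = 25.1 V. LSB = 25.1 V / 2^11.
Output = V_min + (1675/2048) × range = 0 + 0.817871 × 25.1 V
      = 0 V + 20.5286 V = 20.5286 V.

20.53 V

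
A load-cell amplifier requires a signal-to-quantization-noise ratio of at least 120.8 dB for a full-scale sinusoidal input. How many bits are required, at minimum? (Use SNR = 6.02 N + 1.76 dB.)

20 bits

6.02 N + 1.76 ≥ 120.8 gives N ≥ 19.774, so the minimum integer is 20.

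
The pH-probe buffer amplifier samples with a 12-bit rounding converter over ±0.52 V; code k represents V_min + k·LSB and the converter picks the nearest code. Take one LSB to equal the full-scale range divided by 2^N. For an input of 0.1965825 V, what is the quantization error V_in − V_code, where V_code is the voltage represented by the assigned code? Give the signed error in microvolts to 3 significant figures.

+59.1 µV

The full-scale span is 0.52 − (-0.52) = 1.04 V. LSB = 1.04 V / 2^12 ≈ 253.9 µV.
(0.1965825 − (-0.52)) / LSB = 0.7165825 × 4096/1.04 = 2822.2326. Nearest integer: k = 2822.
Reconstructed level: -0.52 + 2822 × 1.04/4096 V = 0.1965234375 V.
V_in − V_code = 0.1965825 − (0.1965234375) = +59.1 µV.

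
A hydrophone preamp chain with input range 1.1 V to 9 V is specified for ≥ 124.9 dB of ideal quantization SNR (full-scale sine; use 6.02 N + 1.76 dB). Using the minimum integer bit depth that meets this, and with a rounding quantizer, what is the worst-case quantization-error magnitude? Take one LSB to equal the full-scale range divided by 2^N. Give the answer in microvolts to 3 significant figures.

Range = 9 − (1.1) = 7.9 V.
6.02 N + 1.76 ≥ 124.9 gives N ≥ 20.455, so the minimum integer is 21.
LSB = 7.9 V / 2^21 = 3.7670 µV.
Max error for round-to-nearest is LSB/2 = 1.88 µV.

1.88 µV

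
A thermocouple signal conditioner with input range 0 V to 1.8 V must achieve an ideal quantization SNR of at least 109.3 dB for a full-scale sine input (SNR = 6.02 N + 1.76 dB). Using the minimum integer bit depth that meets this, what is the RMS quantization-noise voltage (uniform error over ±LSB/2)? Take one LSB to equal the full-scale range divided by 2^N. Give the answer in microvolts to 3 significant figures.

1.98 µV

Full-scale range = 1.8 V.
Solving 6.02 N ≥ 109.3 − 1.76: N ≥ 17.864. Round up → N = 18.
One LSB is 1.8 V / 262144 = 6.8665 µV.
σ_q = LSB/√12 = 6.8665 µV/3.4641 = 1.98 µV.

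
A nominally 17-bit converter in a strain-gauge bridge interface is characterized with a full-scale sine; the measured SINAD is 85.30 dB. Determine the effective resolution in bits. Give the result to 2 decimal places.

ENOB = (SINAD − 1.76) / 6.02 = (85.30 − 1.76) / 6.02 = 83.54 / 6.02 = 13.8771.

13.88 bits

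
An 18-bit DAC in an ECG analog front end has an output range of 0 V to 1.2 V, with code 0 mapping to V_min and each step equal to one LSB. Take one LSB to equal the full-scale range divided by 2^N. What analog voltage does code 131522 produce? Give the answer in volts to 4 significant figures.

Span = 1.2 V. LSB = 1.2 V / 2^18.
V_out = V_min + code × LSB = 0 V + 131522 × 1.2 V / 262144
      = 0 V + 0.602060 V = 0.602060 V.

0.6021 V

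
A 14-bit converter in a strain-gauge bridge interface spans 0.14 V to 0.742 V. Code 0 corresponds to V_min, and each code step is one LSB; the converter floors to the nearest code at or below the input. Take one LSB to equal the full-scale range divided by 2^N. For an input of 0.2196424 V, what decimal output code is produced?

2167

Span: 0.742 V − (0.14 V) = 0.602 V. LSB = 0.602 V / 2^14 ≈ 36.74 µV.
code = ⌊(V_in − V_min)/LSB⌋ = ⌊(V_in − V_min) × 2^14 / range⌋
     = ⌊(0.2196424 − (0.14)) × 16384 / 0.602⌋ = ⌊0.0796424 × 16384/0.602⌋
     = ⌊2167.543⌋ = 2167.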